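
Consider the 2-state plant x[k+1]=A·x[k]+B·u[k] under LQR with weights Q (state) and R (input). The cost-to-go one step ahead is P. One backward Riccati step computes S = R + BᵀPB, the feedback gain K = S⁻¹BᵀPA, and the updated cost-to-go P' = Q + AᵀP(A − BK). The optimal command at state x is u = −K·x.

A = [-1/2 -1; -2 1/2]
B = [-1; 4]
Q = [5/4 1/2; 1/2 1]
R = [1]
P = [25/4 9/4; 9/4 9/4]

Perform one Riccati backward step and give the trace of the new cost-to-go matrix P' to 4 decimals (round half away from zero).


BᵀP = [2.7500 6.7500]
S = R + BᵀPB = [1] + [24.2500] = [25.2500]
BᵀPA = [-14.8750 0.6250]
K = S⁻¹·BᵀPA = [-0.5891 0.0248]
A−BK = [-1.0891 -0.9752; 0.3564 0.4010]
AᵀP(A−BK) = [6.2995 5.1807; 5.1807 4.5470]
P' = Q + AᵀP(A−BK) = [7.5495 5.6807; 5.6807 5.5470]
tr(P') = 13.0965

13.0965


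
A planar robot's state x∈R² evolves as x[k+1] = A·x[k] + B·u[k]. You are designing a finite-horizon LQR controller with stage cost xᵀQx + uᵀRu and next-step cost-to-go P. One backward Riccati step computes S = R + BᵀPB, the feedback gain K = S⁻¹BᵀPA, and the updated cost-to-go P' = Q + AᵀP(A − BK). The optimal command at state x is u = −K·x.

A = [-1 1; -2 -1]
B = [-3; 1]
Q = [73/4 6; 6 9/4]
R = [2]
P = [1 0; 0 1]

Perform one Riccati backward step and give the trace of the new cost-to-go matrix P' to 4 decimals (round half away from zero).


BᵀP = [-3.0000 1.0000]
S = R + BᵀPB = [2] + [10.0000] = [12.0000]
BᵀPA = [1.0000 -4.0000]
K = S⁻¹·BᵀPA = [0.0833 -0.3333]
A−BK = [-0.7500 0.0000; -2.0833 -0.6667]
AᵀP(A−BK) = [4.9167 1.3333; 1.3333 0.6667]
P' = Q + AᵀP(A−BK) = [23.1667 7.3333; 7.3333 2.9167]
tr(P') = 26.0833

26.0833


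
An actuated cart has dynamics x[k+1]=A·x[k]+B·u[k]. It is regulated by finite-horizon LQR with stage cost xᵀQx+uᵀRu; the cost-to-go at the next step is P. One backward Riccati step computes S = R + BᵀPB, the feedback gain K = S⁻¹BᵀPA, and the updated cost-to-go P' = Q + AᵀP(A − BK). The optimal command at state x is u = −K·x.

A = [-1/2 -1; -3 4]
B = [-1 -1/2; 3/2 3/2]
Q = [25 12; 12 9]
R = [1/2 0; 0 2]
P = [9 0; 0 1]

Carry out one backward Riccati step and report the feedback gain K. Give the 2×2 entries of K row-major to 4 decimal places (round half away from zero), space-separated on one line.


0.4929 0.8641 -0.8580 0.7181

BᵀP = [-9.0000 1.5000; -4.5000 1.5000]
S = R + BᵀPB = [1/2 0; 0 2] + [11.2500 6.7500; 6.7500 4.5000] = [11.7500 6.7500; 6.7500 6.5000]
BᵀPA = [0.0000 15.0000; -2.2500 10.5000]
K = S⁻¹·BᵀPA = [0.4929 0.8641; -0.8580 0.7181]
A−BK = [-0.4361 0.2231; -2.4523 1.6268]
AᵀP(A−BK) = [9.3195 -5.8844; -5.8844 4.4990]
P' = Q + AᵀP(A−BK) = [34.3195 6.1156; 6.1156 13.4990]
tr(P') = 47.8185


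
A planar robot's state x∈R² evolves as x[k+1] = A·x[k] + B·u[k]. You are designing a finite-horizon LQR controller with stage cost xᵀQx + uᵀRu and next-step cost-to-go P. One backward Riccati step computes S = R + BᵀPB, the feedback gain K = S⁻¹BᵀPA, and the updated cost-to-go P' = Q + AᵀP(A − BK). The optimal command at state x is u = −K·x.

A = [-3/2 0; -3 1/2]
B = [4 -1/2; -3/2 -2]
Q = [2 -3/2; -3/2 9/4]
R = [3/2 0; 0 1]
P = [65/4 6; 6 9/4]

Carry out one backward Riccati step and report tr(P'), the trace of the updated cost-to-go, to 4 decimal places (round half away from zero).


5.2873

BᵀP = [56.0000 20.6250; -20.1250 -7.5000]
S = R + BᵀPB = [3/2 0; 0 1] + [193.0625 -69.2500; -69.2500 25.0625] = [194.5625 -69.2500; -69.2500 26.0625]
BᵀPA = [-145.8750 10.3125; 52.6875 -3.7500]
K = S⁻¹·BᵀPA = [-0.5569 0.0330; 0.5420 -0.0562]
A−BK = [0.9984 -0.1601; -2.7513 0.4371]
AᵀP(A−BK) = [1.0259 -0.1000; -0.1000 0.0114]
P' = Q + AᵀP(A−BK) = [3.0259 -1.6000; -1.6000 2.2614]
tr(P') = 5.2873


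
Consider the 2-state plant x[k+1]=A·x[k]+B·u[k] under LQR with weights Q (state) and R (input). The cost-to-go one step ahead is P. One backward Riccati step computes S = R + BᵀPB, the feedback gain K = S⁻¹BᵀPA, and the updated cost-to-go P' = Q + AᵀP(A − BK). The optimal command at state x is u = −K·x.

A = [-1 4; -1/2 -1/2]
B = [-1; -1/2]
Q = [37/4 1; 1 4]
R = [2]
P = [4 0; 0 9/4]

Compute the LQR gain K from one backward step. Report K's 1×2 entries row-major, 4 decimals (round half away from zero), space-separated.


0.6952 -2.3524

BᵀP = [-4.0000 -1.1250]
S = R + BᵀPB = [2] + [4.5625] = [6.5625]
BᵀPA = [4.5625 -15.4375]
K = S⁻¹·BᵀPA = [0.6952 -2.3524]
A−BK = [-0.3048 1.6476; -0.1524 -1.6762]
AᵀP(A−BK) = [1.3905 -4.7048; -4.7048 28.2476]
P' = Q + AᵀP(A−BK) = [10.6405 -3.7048; -3.7048 32.2476]
tr(P') = 42.8881


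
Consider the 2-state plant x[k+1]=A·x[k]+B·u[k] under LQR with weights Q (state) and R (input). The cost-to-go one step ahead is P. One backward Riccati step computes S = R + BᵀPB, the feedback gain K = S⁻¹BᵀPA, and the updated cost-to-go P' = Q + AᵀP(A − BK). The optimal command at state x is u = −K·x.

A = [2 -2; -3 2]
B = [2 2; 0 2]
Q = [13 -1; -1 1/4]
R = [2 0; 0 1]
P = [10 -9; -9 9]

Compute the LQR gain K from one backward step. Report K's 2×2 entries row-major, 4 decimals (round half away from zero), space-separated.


BᵀP = [20.0000 -18.0000; 2.0000 0.0000]
S = R + BᵀPB = [2 0; 0 1] + [40.0000 4.0000; 4.0000 4.0000] = [42.0000 4.0000; 4.0000 5.0000]
BᵀPA = [94.0000 -76.0000; 4.0000 -4.0000]
K = S⁻¹·BᵀPA = [2.3402 -1.8763; -1.0722 0.7010]
A−BK = [-0.5361 0.3505; -0.8557 0.5979]
AᵀP(A−BK) = [13.3093 -10.4330; -10.4330 8.2062]
P' = Q + AᵀP(A−BK) = [26.3093 -11.4330; -11.4330 8.4562]
tr(P') = 34.7655

2.3402 -1.8763 -1.0722 0.7010


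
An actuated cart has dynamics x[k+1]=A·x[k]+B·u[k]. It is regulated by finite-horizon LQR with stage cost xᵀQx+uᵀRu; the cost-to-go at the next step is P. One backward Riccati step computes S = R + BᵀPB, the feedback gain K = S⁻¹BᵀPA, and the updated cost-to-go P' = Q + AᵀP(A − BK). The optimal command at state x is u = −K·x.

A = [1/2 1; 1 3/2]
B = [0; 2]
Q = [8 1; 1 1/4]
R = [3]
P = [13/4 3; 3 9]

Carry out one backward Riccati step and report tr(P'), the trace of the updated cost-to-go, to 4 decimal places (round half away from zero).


BᵀP = [6.0000 18.0000]
S = R + BᵀPB = [3] + [36.0000] = [39.0000]
BᵀPA = [21.0000 33.0000]
K = S⁻¹·BᵀPA = [0.5385 0.8462]
A−BK = [0.5000 1.0000; -0.0769 -0.1923]
AᵀP(A−BK) = [1.5048 2.6058; 2.6058 4.5769]
P' = Q + AᵀP(A−BK) = [9.5048 3.6058; 3.6058 4.8269]
tr(P') = 14.3317

14.3317


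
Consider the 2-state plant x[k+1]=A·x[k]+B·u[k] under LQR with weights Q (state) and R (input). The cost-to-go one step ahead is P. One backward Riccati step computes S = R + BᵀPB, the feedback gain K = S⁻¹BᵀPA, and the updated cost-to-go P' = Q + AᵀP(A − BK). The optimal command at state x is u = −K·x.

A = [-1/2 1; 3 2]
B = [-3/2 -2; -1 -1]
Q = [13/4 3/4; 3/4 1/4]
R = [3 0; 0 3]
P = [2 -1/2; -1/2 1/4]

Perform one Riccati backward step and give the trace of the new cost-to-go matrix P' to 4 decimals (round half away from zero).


6.3602

BᵀP = [-2.5000 0.5000; -3.5000 0.7500]
S = R + BᵀPB = [3 0; 0 3] + [3.2500 4.5000; 4.5000 6.2500] = [6.2500 4.5000; 4.5000 9.2500]
BᵀPA = [2.7500 -1.5000; 4.0000 -2.0000]
K = S⁻¹·BᵀPA = [0.1980 -0.1298; 0.3361 -0.1531]
A−BK = [0.4692 0.4992; 3.5341 1.7171]
AᵀP(A−BK) = [2.3611 0.4692; 0.4692 0.4992]
P' = Q + AᵀP(A−BK) = [5.6111 1.2192; 1.2192 0.7492]
tr(P') = 6.3602


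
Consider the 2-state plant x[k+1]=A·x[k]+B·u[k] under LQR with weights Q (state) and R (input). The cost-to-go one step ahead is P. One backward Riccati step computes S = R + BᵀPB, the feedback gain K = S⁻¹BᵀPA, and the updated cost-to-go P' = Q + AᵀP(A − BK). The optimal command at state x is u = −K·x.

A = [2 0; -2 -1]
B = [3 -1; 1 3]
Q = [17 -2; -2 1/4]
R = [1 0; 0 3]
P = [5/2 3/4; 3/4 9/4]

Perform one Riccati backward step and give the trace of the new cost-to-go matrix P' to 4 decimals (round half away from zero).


19.2663

BᵀP = [8.2500 4.5000; -0.2500 6.0000]
S = R + BᵀPB = [1 0; 0 3] + [29.2500 5.2500; 5.2500 18.2500] = [30.2500 5.2500; 5.2500 21.2500]
BᵀPA = [7.5000 -4.5000; -12.5000 -6.0000]
K = S⁻¹·BᵀPA = [0.3657 -0.1042; -0.6786 -0.2566]
A−BK = [0.2243 0.0561; -0.3299 -0.1260]
AᵀP(A−BK) = [1.7749 0.5742; 0.5742 0.2414]
P' = Q + AᵀP(A−BK) = [18.7749 -1.4258; -1.4258 0.4914]
tr(P') = 19.2663


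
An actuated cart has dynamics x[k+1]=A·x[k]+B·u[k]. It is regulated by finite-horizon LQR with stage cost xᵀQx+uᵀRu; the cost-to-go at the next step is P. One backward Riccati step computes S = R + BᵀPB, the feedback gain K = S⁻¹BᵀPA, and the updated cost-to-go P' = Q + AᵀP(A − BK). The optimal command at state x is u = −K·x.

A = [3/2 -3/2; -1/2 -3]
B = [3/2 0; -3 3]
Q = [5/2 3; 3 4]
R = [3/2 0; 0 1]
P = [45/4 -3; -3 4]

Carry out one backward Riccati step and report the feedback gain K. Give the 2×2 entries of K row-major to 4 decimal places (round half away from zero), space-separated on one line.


BᵀP = [25.8750 -16.5000; -9.0000 12.0000]
S = R + BᵀPB = [3/2 0; 0 1] + [88.3125 -49.5000; -49.5000 36.0000] = [89.8125 -49.5000; -49.5000 37.0000]
BᵀPA = [47.0625 10.6875; -19.5000 -22.5000]
K = S⁻¹·BᵀPA = [0.8892 -0.8230; 0.6625 -1.7091]
A−BK = [0.1663 -0.2655; 0.1799 -0.3416]
AᵀP(A−BK) = [1.8858 -2.6588; -2.6588 4.6527]
P' = Q + AᵀP(A−BK) = [4.3858 0.3412; 0.3412 8.6527]
tr(P') = 13.0386

0.8892 -0.8230 0.6625 -1.7091


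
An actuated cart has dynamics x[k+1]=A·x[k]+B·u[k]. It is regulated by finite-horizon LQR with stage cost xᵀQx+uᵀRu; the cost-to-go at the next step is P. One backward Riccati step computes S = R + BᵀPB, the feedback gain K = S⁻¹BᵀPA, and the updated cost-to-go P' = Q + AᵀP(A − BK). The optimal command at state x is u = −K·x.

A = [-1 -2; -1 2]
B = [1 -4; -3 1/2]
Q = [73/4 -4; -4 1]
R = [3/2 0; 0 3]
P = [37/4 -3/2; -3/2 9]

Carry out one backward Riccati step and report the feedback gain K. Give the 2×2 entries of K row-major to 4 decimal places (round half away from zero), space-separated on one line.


0.3766 -0.6022 0.3349 0.3441

BᵀP = [13.7500 -28.5000; -37.7500 10.5000]
S = R + BᵀPB = [3/2 0; 0 3] + [99.2500 -69.2500; -69.2500 156.2500] = [100.7500 -69.2500; -69.2500 159.2500]
BᵀPA = [14.7500 -84.5000; 27.2500 96.5000]
K = S⁻¹·BᵀPA = [0.3766 -0.6022; 0.3349 0.3441]
A−BK = [-0.0371 -0.0214; -0.0377 0.0214]
AᵀP(A−BK) = [0.5705 0.0056; 0.0056 0.9089]
P' = Q + AᵀP(A−BK) = [18.8205 -3.9944; -3.9944 1.9089]
tr(P') = 20.7293


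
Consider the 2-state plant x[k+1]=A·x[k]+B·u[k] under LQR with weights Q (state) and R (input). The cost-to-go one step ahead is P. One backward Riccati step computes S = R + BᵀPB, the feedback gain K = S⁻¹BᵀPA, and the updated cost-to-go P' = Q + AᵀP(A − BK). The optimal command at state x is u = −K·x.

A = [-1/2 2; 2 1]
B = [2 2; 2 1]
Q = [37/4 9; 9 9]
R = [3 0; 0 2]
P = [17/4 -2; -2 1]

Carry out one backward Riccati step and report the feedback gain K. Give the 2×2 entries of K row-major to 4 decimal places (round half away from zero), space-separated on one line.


BᵀP = [4.5000 -2.0000; 6.5000 -3.0000]
S = R + BᵀPB = [3 0; 0 2] + [5.0000 7.0000; 7.0000 10.0000] = [8.0000 7.0000; 7.0000 12.0000]
BᵀPA = [-6.2500 7.0000; -9.2500 10.0000]
K = S⁻¹·BᵀPA = [-0.2181 0.2979; -0.6436 0.6596]
A−BK = [1.2234 0.0851; 3.0798 -0.2553]
AᵀP(A−BK) = [1.7460 -1.2872; -1.2872 1.3191]
P' = Q + AᵀP(A−BK) = [10.9960 7.7128; 7.7128 10.3191]
tr(P') = 21.3152

-0.2181 0.2979 -0.6436 0.6596


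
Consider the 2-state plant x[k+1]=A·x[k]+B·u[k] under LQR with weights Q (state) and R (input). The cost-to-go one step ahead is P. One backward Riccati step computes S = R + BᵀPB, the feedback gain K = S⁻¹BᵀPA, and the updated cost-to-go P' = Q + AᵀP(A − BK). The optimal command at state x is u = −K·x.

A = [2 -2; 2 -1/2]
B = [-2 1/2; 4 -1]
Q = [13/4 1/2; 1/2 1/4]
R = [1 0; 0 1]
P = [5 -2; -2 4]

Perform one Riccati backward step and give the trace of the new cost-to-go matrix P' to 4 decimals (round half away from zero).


34.5825

BᵀP = [-18.0000 20.0000; 4.5000 -5.0000]
S = R + BᵀPB = [1 0; 0 1] + [116.0000 -29.0000; -29.0000 7.2500] = [117.0000 -29.0000; -29.0000 8.2500]
BᵀPA = [4.0000 26.0000; -1.0000 -6.5000]
K = S⁻¹·BᵀPA = [0.0322 0.2093; -0.0080 -0.0523]
A−BK = [2.0684 -1.5553; 1.8632 -1.3893]
AᵀP(A−BK) = [19.8632 -14.8893; -14.8893 11.2193]
P' = Q + AᵀP(A−BK) = [23.1132 -14.3893; -14.3893 11.4693]
tr(P') = 34.5825


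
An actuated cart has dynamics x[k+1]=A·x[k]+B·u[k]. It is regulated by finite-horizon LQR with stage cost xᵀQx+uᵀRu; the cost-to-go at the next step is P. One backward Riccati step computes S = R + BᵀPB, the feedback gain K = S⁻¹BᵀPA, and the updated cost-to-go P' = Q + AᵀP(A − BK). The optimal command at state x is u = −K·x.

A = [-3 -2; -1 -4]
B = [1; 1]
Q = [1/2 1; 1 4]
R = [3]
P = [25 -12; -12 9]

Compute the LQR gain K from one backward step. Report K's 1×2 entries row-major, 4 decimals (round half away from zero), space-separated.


-2.7692 -1.0769

BᵀP = [13.0000 -3.0000]
S = R + BᵀPB = [3] + [10.0000] = [13.0000]
BᵀPA = [-36.0000 -14.0000]
K = S⁻¹·BᵀPA = [-2.7692 -1.0769]
A−BK = [-0.2308 -0.9231; 1.7692 -2.9231]
AᵀP(A−BK) = [62.3077 -20.7692; -20.7692 36.9231]
P' = Q + AᵀP(A−BK) = [62.8077 -19.7692; -19.7692 40.9231]
tr(P') = 103.7308


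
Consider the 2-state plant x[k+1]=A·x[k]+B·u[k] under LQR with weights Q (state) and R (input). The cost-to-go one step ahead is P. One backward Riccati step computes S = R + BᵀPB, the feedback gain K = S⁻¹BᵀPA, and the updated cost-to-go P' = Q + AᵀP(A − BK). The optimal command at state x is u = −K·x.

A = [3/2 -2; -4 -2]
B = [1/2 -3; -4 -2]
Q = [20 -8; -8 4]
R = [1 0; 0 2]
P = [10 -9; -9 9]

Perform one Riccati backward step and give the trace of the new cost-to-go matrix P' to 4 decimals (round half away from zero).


BᵀP = [41.0000 -40.5000; -12.0000 9.0000]
S = R + BᵀPB = [1 0; 0 2] + [182.5000 -42.0000; -42.0000 18.0000] = [183.5000 -42.0000; -42.0000 20.0000]
BᵀPA = [223.5000 -1.0000; -54.0000 6.0000]
K = S⁻¹·BᵀPA = [1.1553 0.1217; -0.2739 0.5556]
A−BK = [0.1007 -0.3940; 0.0735 -0.4019]
AᵀP(A−BK) = [1.5016 -0.2015; -0.2015 0.7880]
P' = Q + AᵀP(A−BK) = [21.5016 -8.2015; -8.2015 4.7880]
tr(P') = 26.2896

26.2896


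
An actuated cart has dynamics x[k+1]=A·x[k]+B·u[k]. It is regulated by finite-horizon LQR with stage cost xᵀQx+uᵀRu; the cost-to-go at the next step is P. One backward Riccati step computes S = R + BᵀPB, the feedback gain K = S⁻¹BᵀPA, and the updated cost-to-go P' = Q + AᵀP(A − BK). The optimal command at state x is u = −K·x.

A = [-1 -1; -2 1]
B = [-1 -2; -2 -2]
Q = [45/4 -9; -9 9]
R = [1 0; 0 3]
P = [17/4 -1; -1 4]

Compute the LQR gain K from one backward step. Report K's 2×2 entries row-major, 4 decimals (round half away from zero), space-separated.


0.8011 -1.0107 0.1314 0.6856

BᵀP = [-2.2500 -7.0000; -6.5000 -6.0000]
S = R + BᵀPB = [1 0; 0 3] + [16.2500 18.5000; 18.5000 25.0000] = [17.2500 18.5000; 18.5000 28.0000]
BᵀPA = [16.2500 -4.7500; 18.5000 0.5000]
K = S⁻¹·BᵀPA = [0.8011 -1.0107; 0.1314 0.6856]
A−BK = [0.0639 -0.6394; -0.1350 0.3499]
AᵀP(A−BK) = [0.8011 -1.0107; -1.0107 5.1066]
P' = Q + AᵀP(A−BK) = [12.0511 -10.0107; -10.0107 14.1066]
tr(P') = 26.1576


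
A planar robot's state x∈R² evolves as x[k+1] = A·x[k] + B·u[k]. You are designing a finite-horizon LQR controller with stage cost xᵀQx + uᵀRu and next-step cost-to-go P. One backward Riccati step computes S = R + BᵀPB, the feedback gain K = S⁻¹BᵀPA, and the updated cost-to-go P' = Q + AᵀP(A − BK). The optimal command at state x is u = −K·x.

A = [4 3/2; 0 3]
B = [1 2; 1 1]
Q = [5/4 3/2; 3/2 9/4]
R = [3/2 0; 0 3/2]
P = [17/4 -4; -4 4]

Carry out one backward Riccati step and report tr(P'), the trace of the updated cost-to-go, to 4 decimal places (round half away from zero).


26.5351

BᵀP = [0.2500 0.0000; 4.5000 -4.0000]
S = R + BᵀPB = [3/2 0; 0 3/2] + [0.2500 0.5000; 0.5000 5.0000] = [1.7500 0.5000; 0.5000 6.5000]
BᵀPA = [1.0000 0.3750; 18.0000 -5.2500]
K = S⁻¹·BᵀPA = [-0.2247 0.4551; 2.7865 -0.8427]
A−BK = [-1.3483 2.7303; -2.5618 3.3876]
AᵀP(A−BK) = [18.0674 -7.7865; -7.7865 4.9677]
P' = Q + AᵀP(A−BK) = [19.3174 -6.2865; -6.2865 7.2177]
tr(P') = 26.5351


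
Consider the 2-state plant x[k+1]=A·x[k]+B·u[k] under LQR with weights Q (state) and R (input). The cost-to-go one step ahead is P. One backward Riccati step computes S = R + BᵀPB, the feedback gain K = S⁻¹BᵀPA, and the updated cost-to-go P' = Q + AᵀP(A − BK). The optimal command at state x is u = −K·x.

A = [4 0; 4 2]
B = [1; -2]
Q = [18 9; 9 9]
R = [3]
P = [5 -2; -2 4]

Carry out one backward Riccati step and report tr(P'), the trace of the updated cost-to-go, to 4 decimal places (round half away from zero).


110.0000

BᵀP = [9.0000 -10.0000]
S = R + BᵀPB = [3] + [29.0000] = [32.0000]
BᵀPA = [-4.0000 -20.0000]
K = S⁻¹·BᵀPA = [-0.1250 -0.6250]
A−BK = [4.1250 0.6250; 3.7500 0.7500]
AᵀP(A−BK) = [79.5000 13.5000; 13.5000 3.5000]
P' = Q + AᵀP(A−BK) = [97.5000 22.5000; 22.5000 12.5000]
tr(P') = 110.0000


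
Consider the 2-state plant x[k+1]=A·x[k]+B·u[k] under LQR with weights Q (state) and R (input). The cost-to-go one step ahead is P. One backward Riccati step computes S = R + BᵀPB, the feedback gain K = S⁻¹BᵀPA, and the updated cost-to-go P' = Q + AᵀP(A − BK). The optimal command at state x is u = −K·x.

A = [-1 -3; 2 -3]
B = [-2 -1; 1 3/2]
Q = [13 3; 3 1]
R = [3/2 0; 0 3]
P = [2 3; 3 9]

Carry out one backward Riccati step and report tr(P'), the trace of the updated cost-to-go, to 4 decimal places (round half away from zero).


67.0448

BᵀP = [-1.0000 3.0000; 2.5000 10.5000]
S = R + BᵀPB = [3/2 0; 0 3] + [5.0000 5.5000; 5.5000 13.2500] = [6.5000 5.5000; 5.5000 16.2500]
BᵀPA = [7.0000 -6.0000; 18.5000 -39.0000]
K = S⁻¹·BᵀPA = [0.1592 1.5522; 1.0846 -2.9254]
A−BK = [0.4030 -2.8209; 0.2139 -0.1642]
AᵀP(A−BK) = [4.8209 -13.7463; -13.7463 48.2239]
P' = Q + AᵀP(A−BK) = [17.8209 -10.7463; -10.7463 49.2239]
tr(P') = 67.0448


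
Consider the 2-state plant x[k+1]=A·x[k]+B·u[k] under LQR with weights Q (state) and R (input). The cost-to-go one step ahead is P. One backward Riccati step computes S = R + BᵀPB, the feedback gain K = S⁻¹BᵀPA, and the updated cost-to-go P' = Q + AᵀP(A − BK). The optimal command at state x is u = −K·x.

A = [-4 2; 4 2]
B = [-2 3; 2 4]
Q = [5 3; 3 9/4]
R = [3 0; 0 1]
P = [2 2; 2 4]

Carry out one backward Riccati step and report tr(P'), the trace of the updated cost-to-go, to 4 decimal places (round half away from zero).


15.6281

BᵀP = [0.0000 4.0000; 14.0000 22.0000]
S = R + BᵀPB = [3 0; 0 1] + [8.0000 16.0000; 16.0000 130.0000] = [11.0000 16.0000; 16.0000 131.0000]
BᵀPA = [16.0000 8.0000; 32.0000 72.0000]
K = S⁻¹·BᵀPA = [1.3367 -0.0878; 0.0810 0.5603]
A−BK = [-1.5696 0.1435; 1.0025 -0.0658]
AᵀP(A−BK) = [8.0203 -0.5266; -0.5266 0.3578]
P' = Q + AᵀP(A−BK) = [13.0203 2.4734; 2.4734 2.6078]
tr(P') = 15.6281


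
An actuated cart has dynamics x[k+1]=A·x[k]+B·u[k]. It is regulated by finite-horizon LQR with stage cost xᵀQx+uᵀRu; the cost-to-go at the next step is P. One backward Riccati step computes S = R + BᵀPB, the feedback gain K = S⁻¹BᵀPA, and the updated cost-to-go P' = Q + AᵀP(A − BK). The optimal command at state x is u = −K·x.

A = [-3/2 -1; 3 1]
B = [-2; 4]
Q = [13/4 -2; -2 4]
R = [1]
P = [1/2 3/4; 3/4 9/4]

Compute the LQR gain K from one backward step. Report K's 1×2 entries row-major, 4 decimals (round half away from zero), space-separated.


BᵀP = [2.0000 7.5000]
S = R + BᵀPB = [1] + [26.0000] = [27.0000]
BᵀPA = [19.5000 5.5000]
K = S⁻¹·BᵀPA = [0.7222 0.2037]
A−BK = [-0.0556 -0.5926; 0.1111 0.1852]
AᵀP(A−BK) = [0.5417 0.1528; 0.1528 0.1296]
P' = Q + AᵀP(A−BK) = [3.7917 -1.8472; -1.8472 4.1296]
tr(P') = 7.9213

0.7222 0.2037


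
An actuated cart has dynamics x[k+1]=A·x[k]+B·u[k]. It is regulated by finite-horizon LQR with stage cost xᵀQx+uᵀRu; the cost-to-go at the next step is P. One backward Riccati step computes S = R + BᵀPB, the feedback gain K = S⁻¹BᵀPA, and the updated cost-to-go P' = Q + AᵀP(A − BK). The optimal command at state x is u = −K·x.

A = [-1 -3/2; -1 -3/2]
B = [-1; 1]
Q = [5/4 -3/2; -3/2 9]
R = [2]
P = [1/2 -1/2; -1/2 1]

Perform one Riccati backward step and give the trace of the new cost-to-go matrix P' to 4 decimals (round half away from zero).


11.6944

BᵀP = [-1.0000 1.5000]
S = R + BᵀPB = [2] + [2.5000] = [4.5000]
BᵀPA = [-0.5000 -0.7500]
K = S⁻¹·BᵀPA = [-0.1111 -0.1667]
A−BK = [-1.1111 -1.6667; -0.8889 -1.3333]
AᵀP(A−BK) = [0.4444 0.6667; 0.6667 1.0000]
P' = Q + AᵀP(A−BK) = [1.6944 -0.8333; -0.8333 10.0000]
tr(P') = 11.6944


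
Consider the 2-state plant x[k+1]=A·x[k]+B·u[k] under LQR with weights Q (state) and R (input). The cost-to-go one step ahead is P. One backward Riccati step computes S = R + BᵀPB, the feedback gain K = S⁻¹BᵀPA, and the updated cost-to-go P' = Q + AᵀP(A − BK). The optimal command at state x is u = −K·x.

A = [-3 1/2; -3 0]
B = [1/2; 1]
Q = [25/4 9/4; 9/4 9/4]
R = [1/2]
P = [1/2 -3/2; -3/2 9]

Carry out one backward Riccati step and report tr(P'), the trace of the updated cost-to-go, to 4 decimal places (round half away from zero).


12.8000

BᵀP = [-1.2500 8.2500]
S = R + BᵀPB = [1/2] + [7.6250] = [8.1250]
BᵀPA = [-21.0000 -0.6250]
K = S⁻¹·BᵀPA = [-2.5846 -0.0769]
A−BK = [-1.7077 0.5385; -0.4154 0.0769]
AᵀP(A−BK) = [4.2231 -0.1154; -0.1154 0.0769]
P' = Q + AᵀP(A−BK) = [10.4731 2.1346; 2.1346 2.3269]
tr(P') = 12.8000


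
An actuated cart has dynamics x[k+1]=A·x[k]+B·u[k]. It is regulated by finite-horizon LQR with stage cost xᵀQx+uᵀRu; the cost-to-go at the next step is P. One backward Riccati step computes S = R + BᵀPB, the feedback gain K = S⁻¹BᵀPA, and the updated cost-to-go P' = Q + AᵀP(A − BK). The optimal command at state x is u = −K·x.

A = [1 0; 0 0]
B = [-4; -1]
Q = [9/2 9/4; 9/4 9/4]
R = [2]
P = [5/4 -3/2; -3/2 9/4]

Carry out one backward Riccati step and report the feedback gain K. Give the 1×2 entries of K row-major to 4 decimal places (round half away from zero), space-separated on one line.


BᵀP = [-3.5000 3.7500]
S = R + BᵀPB = [2] + [10.2500] = [12.2500]
BᵀPA = [-3.5000 0.0000]
K = S⁻¹·BᵀPA = [-0.2857 0.0000]
A−BK = [-0.1429 0.0000; -0.2857 0.0000]
AᵀP(A−BK) = [0.2500 0.0000; 0.0000 0.0000]
P' = Q + AᵀP(A−BK) = [4.7500 2.2500; 2.2500 2.2500]
tr(P') = 7.0000

-0.2857 0.0000


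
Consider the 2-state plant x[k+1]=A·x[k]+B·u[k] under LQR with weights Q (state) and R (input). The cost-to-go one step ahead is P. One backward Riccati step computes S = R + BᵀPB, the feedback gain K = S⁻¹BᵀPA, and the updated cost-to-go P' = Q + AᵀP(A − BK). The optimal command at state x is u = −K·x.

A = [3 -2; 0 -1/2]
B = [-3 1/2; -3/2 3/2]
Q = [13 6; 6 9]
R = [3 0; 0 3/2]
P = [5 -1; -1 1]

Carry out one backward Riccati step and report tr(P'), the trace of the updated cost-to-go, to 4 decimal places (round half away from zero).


BᵀP = [-13.5000 1.5000; 1.0000 1.0000]
S = R + BᵀPB = [3 0; 0 3/2] + [38.2500 -4.5000; -4.5000 2.0000] = [41.2500 -4.5000; -4.5000 3.5000]
BᵀPA = [-40.5000 26.2500; 3.0000 -2.5000]
K = S⁻¹·BᵀPA = [-1.0332 0.6495; -0.4713 0.1208]
A−BK = [0.1360 -0.1118; -0.8429 0.2931]
AᵀP(A−BK) = [4.5680 -2.5559; -2.5559 1.5015]
P' = Q + AᵀP(A−BK) = [17.5680 3.4441; 3.4441 10.5015]
tr(P') = 28.0695

28.0695


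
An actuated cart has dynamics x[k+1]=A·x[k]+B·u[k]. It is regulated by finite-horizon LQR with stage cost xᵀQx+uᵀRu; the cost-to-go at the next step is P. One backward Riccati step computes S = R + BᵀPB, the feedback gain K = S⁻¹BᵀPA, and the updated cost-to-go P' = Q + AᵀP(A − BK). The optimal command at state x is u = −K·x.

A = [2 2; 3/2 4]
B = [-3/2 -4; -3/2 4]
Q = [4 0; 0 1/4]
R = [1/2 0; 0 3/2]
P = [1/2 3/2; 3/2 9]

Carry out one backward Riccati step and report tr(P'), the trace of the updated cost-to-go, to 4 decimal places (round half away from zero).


6.7604

BᵀP = [-3.0000 -15.7500; 4.0000 30.0000]
S = R + BᵀPB = [1/2 0; 0 3/2] + [28.1250 -51.0000; -51.0000 104.0000] = [28.6250 -51.0000; -51.0000 105.5000]
BᵀPA = [-29.6250 -69.0000; 53.0000 128.0000]
K = S⁻¹·BᵀPA = [-1.0084 -1.7938; 0.0149 0.3461]
A−BK = [0.5471 0.6937; -0.0722 -0.0752]
AᵀP(A−BK) = [0.5868 1.0139; 1.0139 1.9236]
P' = Q + AᵀP(A−BK) = [4.5868 1.0139; 1.0139 2.1736]
tr(P') = 6.7604


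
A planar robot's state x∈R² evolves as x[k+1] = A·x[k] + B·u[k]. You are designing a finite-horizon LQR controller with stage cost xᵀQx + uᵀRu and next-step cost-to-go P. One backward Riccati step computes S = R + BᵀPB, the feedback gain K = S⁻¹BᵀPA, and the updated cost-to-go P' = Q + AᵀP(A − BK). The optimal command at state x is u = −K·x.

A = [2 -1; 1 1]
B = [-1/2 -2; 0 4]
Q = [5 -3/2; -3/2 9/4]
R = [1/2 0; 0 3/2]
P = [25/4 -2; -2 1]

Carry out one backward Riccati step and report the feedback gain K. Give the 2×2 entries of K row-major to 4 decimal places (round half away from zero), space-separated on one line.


BᵀP = [-3.1250 1.0000; -20.5000 8.0000]
S = R + BᵀPB = [1/2 0; 0 3/2] + [1.5625 10.2500; 10.2500 73.0000] = [2.0625 10.2500; 10.2500 74.5000]
BᵀPA = [-5.2500 4.1250; -33.0000 28.5000]
K = S⁻¹·BᵀPA = [-1.0881 0.3125; -0.2932 0.3395]
A−BK = [0.8695 -0.1646; 2.1730 -0.3582]
AᵀP(A−BK) = [2.6103 -0.6540; -0.6540 0.2836]
P' = Q + AᵀP(A−BK) = [7.6103 -2.1540; -2.1540 2.5336]
tr(P') = 10.1439

-1.0881 0.3125 -0.2932 0.3395


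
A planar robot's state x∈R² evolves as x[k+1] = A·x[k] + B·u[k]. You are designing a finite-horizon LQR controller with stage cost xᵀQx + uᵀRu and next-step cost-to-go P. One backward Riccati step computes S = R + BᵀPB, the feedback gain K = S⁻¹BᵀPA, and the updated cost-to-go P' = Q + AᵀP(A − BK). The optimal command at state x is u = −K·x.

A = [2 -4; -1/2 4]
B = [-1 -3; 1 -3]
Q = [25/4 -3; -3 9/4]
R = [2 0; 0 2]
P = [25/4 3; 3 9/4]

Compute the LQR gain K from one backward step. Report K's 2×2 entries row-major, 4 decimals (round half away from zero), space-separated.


BᵀP = [-3.2500 -0.7500; -27.7500 -15.7500]
S = R + BᵀPB = [2 0; 0 2] + [2.5000 12.0000; 12.0000 130.5000] = [4.5000 12.0000; 12.0000 132.5000]
BᵀPA = [-6.1250 10.0000; -47.6250 48.0000]
K = S⁻¹·BᵀPA = [-0.5308 1.6562; -0.3114 0.2123]
A−BK = [0.5351 -1.7070; -0.9033 2.9807]
AᵀP(A−BK) = [1.4827 -4.2465; -4.2465 13.2493]
P' = Q + AᵀP(A−BK) = [7.7327 -7.2465; -7.2465 15.4993]
tr(P') = 23.2320

-0.5308 1.6562 -0.3114 0.2123


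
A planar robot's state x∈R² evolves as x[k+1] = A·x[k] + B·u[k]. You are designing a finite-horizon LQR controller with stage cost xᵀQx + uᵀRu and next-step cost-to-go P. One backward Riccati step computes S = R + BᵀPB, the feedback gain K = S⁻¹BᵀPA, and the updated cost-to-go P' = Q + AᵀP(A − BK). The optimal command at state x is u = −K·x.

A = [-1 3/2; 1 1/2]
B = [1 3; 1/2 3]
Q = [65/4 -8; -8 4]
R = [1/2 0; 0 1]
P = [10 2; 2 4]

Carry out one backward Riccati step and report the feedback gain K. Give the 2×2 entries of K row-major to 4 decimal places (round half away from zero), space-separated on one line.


BᵀP = [11.0000 4.0000; 36.0000 18.0000]
S = R + BᵀPB = [1/2 0; 0 1] + [13.0000 45.0000; 45.0000 162.0000] = [13.5000 45.0000; 45.0000 163.0000]
BᵀPA = [-7.0000 18.5000; -18.0000 63.0000]
K = S⁻¹·BᵀPA = [-1.8860 1.0285; 0.4103 0.1026]
A−BK = [-0.3447 0.1638; 0.7123 -0.3219]
AᵀP(A−BK) = [4.1823 -1.9544; -1.9544 1.0114]
P' = Q + AᵀP(A−BK) = [20.4323 -9.9544; -9.9544 5.0114]
tr(P') = 25.4437

-1.8860 1.0285 0.4103 0.1026


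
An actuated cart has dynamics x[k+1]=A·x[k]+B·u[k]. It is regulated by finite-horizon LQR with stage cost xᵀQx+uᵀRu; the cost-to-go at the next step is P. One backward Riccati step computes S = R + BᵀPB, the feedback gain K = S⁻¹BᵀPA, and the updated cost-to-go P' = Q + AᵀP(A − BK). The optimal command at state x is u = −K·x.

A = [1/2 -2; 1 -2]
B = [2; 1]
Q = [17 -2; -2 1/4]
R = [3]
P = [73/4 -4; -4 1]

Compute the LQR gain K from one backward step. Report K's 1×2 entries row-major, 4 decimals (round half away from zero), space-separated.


BᵀP = [32.5000 -7.0000]
S = R + BᵀPB = [3] + [58.0000] = [61.0000]
BᵀPA = [9.2500 -51.0000]
K = S⁻¹·BᵀPA = [0.1516 -0.8361]
A−BK = [0.1967 -0.3279; 0.8484 -1.1639]
AᵀP(A−BK) = [0.1598 -0.5164; -0.5164 2.3607]
P' = Q + AᵀP(A−BK) = [17.1598 -2.5164; -2.5164 2.6107]
tr(P') = 19.7705

0.1516 -0.8361


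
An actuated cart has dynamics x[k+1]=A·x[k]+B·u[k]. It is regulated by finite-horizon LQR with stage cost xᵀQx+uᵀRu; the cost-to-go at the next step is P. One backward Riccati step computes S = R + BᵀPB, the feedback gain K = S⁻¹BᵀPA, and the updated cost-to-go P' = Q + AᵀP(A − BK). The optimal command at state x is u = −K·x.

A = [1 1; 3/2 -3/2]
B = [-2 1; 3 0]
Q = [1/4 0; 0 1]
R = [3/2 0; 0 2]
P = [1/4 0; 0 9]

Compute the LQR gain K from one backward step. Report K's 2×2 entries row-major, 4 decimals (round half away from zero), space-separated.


0.4803 -0.4910 0.2179 0.0020

BᵀP = [-0.5000 27.0000; 0.2500 0.0000]
S = R + BᵀPB = [3/2 0; 0 2] + [82.0000 -0.5000; -0.5000 0.2500] = [83.5000 -0.5000; -0.5000 2.2500]
BᵀPA = [40.0000 -41.0000; 0.2500 0.2500]
K = S⁻¹·BᵀPA = [0.4803 -0.4910; 0.2179 0.0020]
A−BK = [1.7428 0.0160; 0.0590 -0.0270]
AᵀP(A−BK) = [1.2317 -0.3603; -0.3603 0.3683]
P' = Q + AᵀP(A−BK) = [1.4817 -0.3603; -0.3603 1.3683]
tr(P') = 2.8499


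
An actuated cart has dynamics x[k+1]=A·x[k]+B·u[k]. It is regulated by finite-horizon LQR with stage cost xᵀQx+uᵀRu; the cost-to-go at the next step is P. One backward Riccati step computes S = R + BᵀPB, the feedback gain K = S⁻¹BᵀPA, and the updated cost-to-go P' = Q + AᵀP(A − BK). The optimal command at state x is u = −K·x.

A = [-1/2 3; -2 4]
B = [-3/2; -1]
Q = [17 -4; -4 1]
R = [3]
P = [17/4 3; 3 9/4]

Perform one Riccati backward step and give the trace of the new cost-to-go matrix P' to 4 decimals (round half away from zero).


BᵀP = [-9.3750 -6.7500]
S = R + BᵀPB = [3] + [20.8125] = [23.8125]
BᵀPA = [18.1875 -55.1250]
K = S⁻¹·BᵀPA = [0.7638 -2.3150]
A−BK = [0.6457 -0.4724; -1.2362 1.6850]
AᵀP(A−BK) = [2.1713 -6.2717; -6.2717 18.6378]
P' = Q + AᵀP(A−BK) = [19.1713 -10.2717; -10.2717 19.6378]
tr(P') = 38.8091

38.8091


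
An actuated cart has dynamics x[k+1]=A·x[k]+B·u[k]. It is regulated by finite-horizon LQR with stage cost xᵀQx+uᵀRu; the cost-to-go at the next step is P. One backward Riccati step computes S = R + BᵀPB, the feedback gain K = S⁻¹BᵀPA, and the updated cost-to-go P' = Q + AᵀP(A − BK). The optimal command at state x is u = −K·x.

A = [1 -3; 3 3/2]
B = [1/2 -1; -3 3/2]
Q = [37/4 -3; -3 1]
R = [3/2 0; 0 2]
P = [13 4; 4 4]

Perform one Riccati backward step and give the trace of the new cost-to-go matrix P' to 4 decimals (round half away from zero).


43.3295

BᵀP = [-5.5000 -10.0000; -7.0000 2.0000]
S = R + BᵀPB = [3/2 0; 0 2] + [27.2500 -9.5000; -9.5000 10.0000] = [28.7500 -9.5000; -9.5000 12.0000]
BᵀPA = [-35.5000 1.5000; -1.0000 24.0000]
K = S⁻¹·BᵀPA = [-1.7095 0.9657; -1.4367 2.7645]
A−BK = [0.4181 -0.7184; 0.0265 0.2502]
AᵀP(A−BK) = [10.8754 -13.9549; -13.9549 22.2041]
P' = Q + AᵀP(A−BK) = [20.1254 -16.9549; -16.9549 23.2041]
tr(P') = 43.3295


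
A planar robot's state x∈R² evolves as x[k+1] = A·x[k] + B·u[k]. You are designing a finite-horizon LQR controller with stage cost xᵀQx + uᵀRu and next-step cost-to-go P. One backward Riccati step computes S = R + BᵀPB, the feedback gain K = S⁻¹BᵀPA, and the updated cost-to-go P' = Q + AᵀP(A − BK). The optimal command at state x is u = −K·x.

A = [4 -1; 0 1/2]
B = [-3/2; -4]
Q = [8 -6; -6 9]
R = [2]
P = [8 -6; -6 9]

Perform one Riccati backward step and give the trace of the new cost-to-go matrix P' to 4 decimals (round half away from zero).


129.1386

BᵀP = [12.0000 -27.0000]
S = R + BᵀPB = [2] + [90.0000] = [92.0000]
BᵀPA = [48.0000 -25.5000]
K = S⁻¹·BᵀPA = [0.5217 -0.2772]
A−BK = [4.7826 -1.4158; 2.0870 -0.6087]
AᵀP(A−BK) = [102.9565 -30.6957; -30.6957 9.1821]
P' = Q + AᵀP(A−BK) = [110.9565 -36.6957; -36.6957 18.1821]
tr(P') = 129.1386


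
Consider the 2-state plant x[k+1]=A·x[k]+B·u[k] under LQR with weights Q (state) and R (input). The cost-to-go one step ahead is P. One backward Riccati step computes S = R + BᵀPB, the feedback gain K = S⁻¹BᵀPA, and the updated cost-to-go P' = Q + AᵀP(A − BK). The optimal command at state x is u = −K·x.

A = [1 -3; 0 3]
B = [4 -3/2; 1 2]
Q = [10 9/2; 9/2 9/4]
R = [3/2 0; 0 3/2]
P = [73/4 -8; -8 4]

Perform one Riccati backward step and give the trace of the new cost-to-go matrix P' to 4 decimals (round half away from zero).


15.2430

BᵀP = [65.0000 -28.0000; -43.3750 20.0000]
S = R + BᵀPB = [3/2 0; 0 3/2] + [232.0000 -153.5000; -153.5000 105.0625] = [233.5000 -153.5000; -153.5000 106.5625]
BᵀPA = [65.0000 -279.0000; -43.3750 190.1250]
K = S⁻¹·BᵀPA = [0.2034 -0.4142; -0.1141 1.1876]
A−BK = [0.0153 0.4380; 0.0247 1.0391]
AᵀP(A−BK) = [0.0822 -0.3183; -0.3183 2.9107]
P' = Q + AᵀP(A−BK) = [10.0822 4.1817; 4.1817 5.1607]
tr(P') = 15.2430


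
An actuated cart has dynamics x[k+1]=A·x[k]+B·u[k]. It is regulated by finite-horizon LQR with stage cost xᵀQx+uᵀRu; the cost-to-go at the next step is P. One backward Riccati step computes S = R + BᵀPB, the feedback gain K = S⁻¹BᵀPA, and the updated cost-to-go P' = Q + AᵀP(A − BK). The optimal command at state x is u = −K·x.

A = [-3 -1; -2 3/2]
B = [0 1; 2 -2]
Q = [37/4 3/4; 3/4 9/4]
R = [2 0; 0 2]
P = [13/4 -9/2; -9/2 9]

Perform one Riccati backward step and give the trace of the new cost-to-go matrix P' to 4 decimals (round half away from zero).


20.6369

BᵀP = [-9.0000 18.0000; 12.2500 -22.5000]
S = R + BᵀPB = [2 0; 0 2] + [36.0000 -45.0000; -45.0000 57.2500] = [38.0000 -45.0000; -45.0000 59.2500]
BᵀPA = [-9.0000 36.0000; 8.2500 -46.0000]
K = S⁻¹·BᵀPA = [-0.7152 0.2781; -0.4040 -0.5651]
A−BK = [-2.5960 -0.4349; -1.3775 -0.1865]
AᵀP(A−BK) = [8.1457 1.1656; 1.1656 0.9912]
P' = Q + AᵀP(A−BK) = [17.3957 1.9156; 1.9156 3.2412]
tr(P') = 20.6369


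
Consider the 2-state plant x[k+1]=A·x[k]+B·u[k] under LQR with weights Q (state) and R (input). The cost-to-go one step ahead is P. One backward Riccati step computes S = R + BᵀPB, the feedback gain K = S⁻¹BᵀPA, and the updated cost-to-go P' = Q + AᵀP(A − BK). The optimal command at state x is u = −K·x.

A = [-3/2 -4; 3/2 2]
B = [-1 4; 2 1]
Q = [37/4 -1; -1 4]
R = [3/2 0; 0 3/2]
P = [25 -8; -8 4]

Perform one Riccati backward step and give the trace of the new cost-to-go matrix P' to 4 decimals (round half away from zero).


BᵀP = [-41.0000 16.0000; 92.0000 -28.0000]
S = R + BᵀPB = [3/2 0; 0 3/2] + [73.0000 -148.0000; -148.0000 340.0000] = [74.5000 -148.0000; -148.0000 341.5000]
BᵀPA = [85.5000 196.0000; -180.0000 -424.0000]
K = S⁻¹·BᵀPA = [0.7231 1.1821; -0.2137 -0.7293]
A−BK = [0.0779 0.0992; 0.2674 0.3651]
AᵀP(A−BK) = [0.9573 1.6600; 1.6600 3.0935]
P' = Q + AᵀP(A−BK) = [10.2073 0.6600; 0.6600 7.0935]
tr(P') = 17.3008

17.3008


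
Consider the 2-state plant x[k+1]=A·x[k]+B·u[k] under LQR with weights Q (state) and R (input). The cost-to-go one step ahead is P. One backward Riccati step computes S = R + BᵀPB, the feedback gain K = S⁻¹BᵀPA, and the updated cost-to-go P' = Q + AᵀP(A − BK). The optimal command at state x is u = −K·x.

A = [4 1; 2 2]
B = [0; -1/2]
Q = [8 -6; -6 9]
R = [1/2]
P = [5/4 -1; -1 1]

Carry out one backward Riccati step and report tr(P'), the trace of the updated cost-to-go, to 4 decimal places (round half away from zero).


24.5833

BᵀP = [0.5000 -0.5000]
S = R + BᵀPB = [1/2] + [0.2500] = [0.7500]
BᵀPA = [1.0000 -0.5000]
K = S⁻¹·BᵀPA = [1.3333 -0.6667]
A−BK = [4.0000 1.0000; 2.6667 1.6667]
AᵀP(A−BK) = [6.6667 -0.3333; -0.3333 0.9167]
P' = Q + AᵀP(A−BK) = [14.6667 -6.3333; -6.3333 9.9167]
tr(P') = 24.5833


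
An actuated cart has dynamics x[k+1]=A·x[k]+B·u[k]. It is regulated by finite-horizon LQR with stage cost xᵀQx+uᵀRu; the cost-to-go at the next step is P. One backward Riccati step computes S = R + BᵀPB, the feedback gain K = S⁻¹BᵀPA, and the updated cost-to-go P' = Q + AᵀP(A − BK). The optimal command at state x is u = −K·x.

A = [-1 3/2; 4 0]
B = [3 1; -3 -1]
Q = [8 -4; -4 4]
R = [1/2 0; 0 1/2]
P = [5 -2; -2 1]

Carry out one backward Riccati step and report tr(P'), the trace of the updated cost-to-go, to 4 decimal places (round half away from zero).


13.3595

BᵀP = [21.0000 -9.0000; 7.0000 -3.0000]
S = R + BᵀPB = [1/2 0; 0 1/2] + [90.0000 30.0000; 30.0000 10.0000] = [90.5000 30.0000; 30.0000 10.5000]
BᵀPA = [-57.0000 31.5000; -19.0000 10.5000]
K = S⁻¹·BᵀPA = [-0.5672 0.3134; -0.1891 0.1045]
A−BK = [0.8905 0.4552; 2.1095 1.0448]
AᵀP(A−BK) = [1.0796 0.3507; 0.3507 0.2799]
P' = Q + AᵀP(A−BK) = [9.0796 -3.6493; -3.6493 4.2799]
tr(P') = 13.3595


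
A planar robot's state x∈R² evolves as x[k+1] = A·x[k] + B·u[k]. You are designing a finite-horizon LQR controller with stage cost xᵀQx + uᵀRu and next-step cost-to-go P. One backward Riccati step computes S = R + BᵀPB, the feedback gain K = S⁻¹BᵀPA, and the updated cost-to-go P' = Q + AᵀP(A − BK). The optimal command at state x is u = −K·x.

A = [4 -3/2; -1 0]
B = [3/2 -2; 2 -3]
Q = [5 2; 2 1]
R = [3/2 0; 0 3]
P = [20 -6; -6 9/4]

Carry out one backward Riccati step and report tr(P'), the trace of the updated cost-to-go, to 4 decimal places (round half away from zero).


78.4145

BᵀP = [18.0000 -4.5000; -22.0000 5.2500]
S = R + BᵀPB = [3/2 0; 0 3] + [18.0000 -22.5000; -22.5000 28.2500] = [19.5000 -22.5000; -22.5000 31.2500]
BᵀPA = [76.5000 -27.0000; -93.2500 33.0000]
K = S⁻¹·BᵀPA = [2.8364 -0.9818; -0.9418 0.3491]
A−BK = [-2.1382 0.6709; -9.4982 3.0109]
AᵀP(A−BK) = [65.4436 -21.3382; -21.3382 6.9709]
P' = Q + AᵀP(A−BK) = [70.4436 -19.3382; -19.3382 7.9709]
tr(P') = 78.4145


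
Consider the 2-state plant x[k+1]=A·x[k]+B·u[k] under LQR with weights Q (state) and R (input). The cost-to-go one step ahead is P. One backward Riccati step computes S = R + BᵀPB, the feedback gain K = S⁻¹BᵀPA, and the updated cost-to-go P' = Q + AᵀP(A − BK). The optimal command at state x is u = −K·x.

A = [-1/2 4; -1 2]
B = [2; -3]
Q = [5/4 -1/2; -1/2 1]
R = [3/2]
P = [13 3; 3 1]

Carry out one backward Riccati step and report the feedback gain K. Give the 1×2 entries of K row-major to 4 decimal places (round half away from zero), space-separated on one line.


-0.4340 2.7925

BᵀP = [17.0000 3.0000]
S = R + BᵀPB = [3/2] + [25.0000] = [26.5000]
BᵀPA = [-11.5000 74.0000]
K = S⁻¹·BᵀPA = [-0.4340 2.7925]
A−BK = [0.3679 -1.5849; -2.3019 10.3774]
AᵀP(A−BK) = [2.2594 -10.8868; -10.8868 53.3585]
P' = Q + AᵀP(A−BK) = [3.5094 -11.3868; -11.3868 54.3585]
tr(P') = 57.8679


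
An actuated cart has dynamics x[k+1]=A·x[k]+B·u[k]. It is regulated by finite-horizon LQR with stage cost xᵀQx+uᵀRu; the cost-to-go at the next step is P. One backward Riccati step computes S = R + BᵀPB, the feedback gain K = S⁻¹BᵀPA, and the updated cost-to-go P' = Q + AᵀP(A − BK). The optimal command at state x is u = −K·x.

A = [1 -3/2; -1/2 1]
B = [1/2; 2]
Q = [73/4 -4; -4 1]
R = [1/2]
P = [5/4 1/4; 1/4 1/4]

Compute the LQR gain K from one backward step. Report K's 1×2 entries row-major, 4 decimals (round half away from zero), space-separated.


0.3514 -0.4595

BᵀP = [1.1250 0.6250]
S = R + BᵀPB = [1/2] + [1.8125] = [2.3125]
BᵀPA = [0.8125 -1.0625]
K = S⁻¹·BᵀPA = [0.3514 -0.4595]
A−BK = [0.8243 -1.2703; -1.2027 1.9189]
AᵀP(A−BK) = [0.7770 -1.1892; -1.1892 1.8243]
P' = Q + AᵀP(A−BK) = [19.0270 -5.1892; -5.1892 2.8243]
tr(P') = 21.8514
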